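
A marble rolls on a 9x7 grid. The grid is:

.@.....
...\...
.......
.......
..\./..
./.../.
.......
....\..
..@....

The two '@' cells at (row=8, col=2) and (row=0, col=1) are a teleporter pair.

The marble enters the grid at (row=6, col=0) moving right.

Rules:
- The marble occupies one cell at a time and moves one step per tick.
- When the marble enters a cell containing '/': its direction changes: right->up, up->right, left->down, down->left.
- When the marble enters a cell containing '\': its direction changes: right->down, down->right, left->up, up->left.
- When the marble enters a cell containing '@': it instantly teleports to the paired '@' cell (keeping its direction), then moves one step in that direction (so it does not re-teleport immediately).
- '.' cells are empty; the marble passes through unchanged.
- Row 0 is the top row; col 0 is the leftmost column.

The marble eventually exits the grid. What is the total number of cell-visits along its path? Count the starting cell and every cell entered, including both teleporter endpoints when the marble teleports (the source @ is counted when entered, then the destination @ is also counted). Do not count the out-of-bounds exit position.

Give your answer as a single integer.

Answer: 7

Derivation:
Step 1: enter (6,0), '.' pass, move right to (6,1)
Step 2: enter (6,1), '.' pass, move right to (6,2)
Step 3: enter (6,2), '.' pass, move right to (6,3)
Step 4: enter (6,3), '.' pass, move right to (6,4)
Step 5: enter (6,4), '.' pass, move right to (6,5)
Step 6: enter (6,5), '.' pass, move right to (6,6)
Step 7: enter (6,6), '.' pass, move right to (6,7)
Step 8: at (6,7) — EXIT via right edge, pos 6
Path length (cell visits): 7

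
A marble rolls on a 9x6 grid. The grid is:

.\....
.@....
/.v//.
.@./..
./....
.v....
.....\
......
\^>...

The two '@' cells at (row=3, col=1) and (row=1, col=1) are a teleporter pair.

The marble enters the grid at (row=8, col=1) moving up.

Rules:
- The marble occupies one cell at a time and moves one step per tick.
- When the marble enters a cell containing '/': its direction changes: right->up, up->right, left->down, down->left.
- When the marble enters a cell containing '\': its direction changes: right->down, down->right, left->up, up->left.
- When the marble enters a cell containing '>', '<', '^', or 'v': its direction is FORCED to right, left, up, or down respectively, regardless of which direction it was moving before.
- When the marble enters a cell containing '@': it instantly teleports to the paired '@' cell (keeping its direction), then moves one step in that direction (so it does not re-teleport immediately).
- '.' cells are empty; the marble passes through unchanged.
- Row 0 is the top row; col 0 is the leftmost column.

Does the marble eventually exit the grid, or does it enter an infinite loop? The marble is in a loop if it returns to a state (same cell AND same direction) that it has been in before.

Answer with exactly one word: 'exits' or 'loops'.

Step 1: enter (8,1), '^' forces up->up, move up to (7,1)
Step 2: enter (7,1), '.' pass, move up to (6,1)
Step 3: enter (6,1), '.' pass, move up to (5,1)
Step 4: enter (5,1), 'v' forces up->down, move down to (6,1)
Step 5: enter (6,1), '.' pass, move down to (7,1)
Step 6: enter (7,1), '.' pass, move down to (8,1)
Step 7: enter (8,1), '^' forces down->up, move up to (7,1)
Step 8: at (7,1) dir=up — LOOP DETECTED (seen before)

Answer: loops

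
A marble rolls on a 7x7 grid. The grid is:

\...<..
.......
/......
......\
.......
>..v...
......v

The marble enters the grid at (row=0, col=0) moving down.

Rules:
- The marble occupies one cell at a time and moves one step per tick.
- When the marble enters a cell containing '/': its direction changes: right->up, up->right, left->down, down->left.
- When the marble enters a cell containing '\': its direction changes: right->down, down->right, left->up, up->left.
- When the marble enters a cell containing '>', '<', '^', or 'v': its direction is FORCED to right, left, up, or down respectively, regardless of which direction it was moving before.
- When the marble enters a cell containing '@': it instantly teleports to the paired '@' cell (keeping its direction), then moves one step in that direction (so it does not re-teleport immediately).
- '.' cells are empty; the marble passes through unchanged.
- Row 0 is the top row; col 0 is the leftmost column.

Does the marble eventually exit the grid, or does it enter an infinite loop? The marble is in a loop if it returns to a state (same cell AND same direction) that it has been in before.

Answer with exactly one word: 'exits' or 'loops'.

Answer: exits

Derivation:
Step 1: enter (0,0), '\' deflects down->right, move right to (0,1)
Step 2: enter (0,1), '.' pass, move right to (0,2)
Step 3: enter (0,2), '.' pass, move right to (0,3)
Step 4: enter (0,3), '.' pass, move right to (0,4)
Step 5: enter (0,4), '<' forces right->left, move left to (0,3)
Step 6: enter (0,3), '.' pass, move left to (0,2)
Step 7: enter (0,2), '.' pass, move left to (0,1)
Step 8: enter (0,1), '.' pass, move left to (0,0)
Step 9: enter (0,0), '\' deflects left->up, move up to (-1,0)
Step 10: at (-1,0) — EXIT via top edge, pos 0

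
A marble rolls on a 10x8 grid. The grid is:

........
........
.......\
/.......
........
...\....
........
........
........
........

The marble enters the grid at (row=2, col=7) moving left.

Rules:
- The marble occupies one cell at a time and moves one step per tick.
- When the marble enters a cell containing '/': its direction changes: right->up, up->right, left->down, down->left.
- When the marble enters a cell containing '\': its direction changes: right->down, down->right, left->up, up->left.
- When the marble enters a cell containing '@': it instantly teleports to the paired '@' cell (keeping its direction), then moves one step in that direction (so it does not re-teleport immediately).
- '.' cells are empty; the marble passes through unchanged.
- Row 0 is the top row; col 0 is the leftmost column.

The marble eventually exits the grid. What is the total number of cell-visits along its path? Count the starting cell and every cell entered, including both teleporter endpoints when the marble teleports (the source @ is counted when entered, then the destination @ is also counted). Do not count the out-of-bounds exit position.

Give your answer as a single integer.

Answer: 3

Derivation:
Step 1: enter (2,7), '\' deflects left->up, move up to (1,7)
Step 2: enter (1,7), '.' pass, move up to (0,7)
Step 3: enter (0,7), '.' pass, move up to (-1,7)
Step 4: at (-1,7) — EXIT via top edge, pos 7
Path length (cell visits): 3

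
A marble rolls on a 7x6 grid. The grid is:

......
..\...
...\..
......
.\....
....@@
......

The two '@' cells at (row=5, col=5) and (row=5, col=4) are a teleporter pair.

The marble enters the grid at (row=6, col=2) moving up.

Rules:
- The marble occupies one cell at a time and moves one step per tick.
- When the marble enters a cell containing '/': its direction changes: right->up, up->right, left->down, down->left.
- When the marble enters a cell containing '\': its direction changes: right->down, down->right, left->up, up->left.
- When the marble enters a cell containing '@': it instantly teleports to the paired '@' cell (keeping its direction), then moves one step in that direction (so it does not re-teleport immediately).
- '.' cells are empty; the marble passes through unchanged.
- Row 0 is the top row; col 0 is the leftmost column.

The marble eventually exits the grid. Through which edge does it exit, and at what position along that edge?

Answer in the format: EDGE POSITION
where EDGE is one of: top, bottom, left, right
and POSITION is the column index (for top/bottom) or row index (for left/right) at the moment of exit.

Step 1: enter (6,2), '.' pass, move up to (5,2)
Step 2: enter (5,2), '.' pass, move up to (4,2)
Step 3: enter (4,2), '.' pass, move up to (3,2)
Step 4: enter (3,2), '.' pass, move up to (2,2)
Step 5: enter (2,2), '.' pass, move up to (1,2)
Step 6: enter (1,2), '\' deflects up->left, move left to (1,1)
Step 7: enter (1,1), '.' pass, move left to (1,0)
Step 8: enter (1,0), '.' pass, move left to (1,-1)
Step 9: at (1,-1) — EXIT via left edge, pos 1

Answer: left 1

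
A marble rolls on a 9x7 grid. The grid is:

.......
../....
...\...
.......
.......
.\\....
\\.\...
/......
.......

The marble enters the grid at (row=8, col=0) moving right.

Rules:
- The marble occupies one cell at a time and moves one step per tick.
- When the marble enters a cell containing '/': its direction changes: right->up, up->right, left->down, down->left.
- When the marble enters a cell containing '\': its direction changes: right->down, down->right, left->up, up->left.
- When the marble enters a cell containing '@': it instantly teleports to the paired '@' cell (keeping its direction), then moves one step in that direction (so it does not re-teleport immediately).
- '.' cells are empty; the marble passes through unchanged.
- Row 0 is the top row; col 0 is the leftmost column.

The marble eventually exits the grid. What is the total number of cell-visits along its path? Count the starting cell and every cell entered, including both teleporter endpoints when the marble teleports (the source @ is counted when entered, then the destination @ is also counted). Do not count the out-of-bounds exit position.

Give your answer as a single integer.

Answer: 7

Derivation:
Step 1: enter (8,0), '.' pass, move right to (8,1)
Step 2: enter (8,1), '.' pass, move right to (8,2)
Step 3: enter (8,2), '.' pass, move right to (8,3)
Step 4: enter (8,3), '.' pass, move right to (8,4)
Step 5: enter (8,4), '.' pass, move right to (8,5)
Step 6: enter (8,5), '.' pass, move right to (8,6)
Step 7: enter (8,6), '.' pass, move right to (8,7)
Step 8: at (8,7) — EXIT via right edge, pos 8
Path length (cell visits): 7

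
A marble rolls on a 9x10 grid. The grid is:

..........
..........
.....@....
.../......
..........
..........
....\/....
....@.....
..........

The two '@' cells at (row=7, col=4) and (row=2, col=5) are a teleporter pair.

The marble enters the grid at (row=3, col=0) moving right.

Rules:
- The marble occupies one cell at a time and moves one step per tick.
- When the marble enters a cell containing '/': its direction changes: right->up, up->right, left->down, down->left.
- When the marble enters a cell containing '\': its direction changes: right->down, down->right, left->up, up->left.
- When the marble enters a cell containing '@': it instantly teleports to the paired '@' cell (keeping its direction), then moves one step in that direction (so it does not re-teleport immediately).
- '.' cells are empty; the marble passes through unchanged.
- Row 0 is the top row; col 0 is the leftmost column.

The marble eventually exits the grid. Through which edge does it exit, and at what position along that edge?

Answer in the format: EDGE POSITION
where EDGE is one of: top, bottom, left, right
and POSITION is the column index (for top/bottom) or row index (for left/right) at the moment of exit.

Answer: top 3

Derivation:
Step 1: enter (3,0), '.' pass, move right to (3,1)
Step 2: enter (3,1), '.' pass, move right to (3,2)
Step 3: enter (3,2), '.' pass, move right to (3,3)
Step 4: enter (3,3), '/' deflects right->up, move up to (2,3)
Step 5: enter (2,3), '.' pass, move up to (1,3)
Step 6: enter (1,3), '.' pass, move up to (0,3)
Step 7: enter (0,3), '.' pass, move up to (-1,3)
Step 8: at (-1,3) — EXIT via top edge, pos 3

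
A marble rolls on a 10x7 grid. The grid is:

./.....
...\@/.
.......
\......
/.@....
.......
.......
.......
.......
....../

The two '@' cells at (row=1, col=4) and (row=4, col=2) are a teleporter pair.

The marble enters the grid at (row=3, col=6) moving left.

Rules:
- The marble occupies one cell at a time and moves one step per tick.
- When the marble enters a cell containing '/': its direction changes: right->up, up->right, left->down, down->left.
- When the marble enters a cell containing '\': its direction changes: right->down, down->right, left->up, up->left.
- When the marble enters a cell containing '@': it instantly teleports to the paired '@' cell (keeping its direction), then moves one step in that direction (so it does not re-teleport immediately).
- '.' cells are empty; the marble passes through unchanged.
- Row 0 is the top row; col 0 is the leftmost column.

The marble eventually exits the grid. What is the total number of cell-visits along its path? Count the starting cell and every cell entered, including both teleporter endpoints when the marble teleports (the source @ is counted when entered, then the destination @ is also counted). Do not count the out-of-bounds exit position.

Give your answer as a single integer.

Answer: 10

Derivation:
Step 1: enter (3,6), '.' pass, move left to (3,5)
Step 2: enter (3,5), '.' pass, move left to (3,4)
Step 3: enter (3,4), '.' pass, move left to (3,3)
Step 4: enter (3,3), '.' pass, move left to (3,2)
Step 5: enter (3,2), '.' pass, move left to (3,1)
Step 6: enter (3,1), '.' pass, move left to (3,0)
Step 7: enter (3,0), '\' deflects left->up, move up to (2,0)
Step 8: enter (2,0), '.' pass, move up to (1,0)
Step 9: enter (1,0), '.' pass, move up to (0,0)
Step 10: enter (0,0), '.' pass, move up to (-1,0)
Step 11: at (-1,0) — EXIT via top edge, pos 0
Path length (cell visits): 10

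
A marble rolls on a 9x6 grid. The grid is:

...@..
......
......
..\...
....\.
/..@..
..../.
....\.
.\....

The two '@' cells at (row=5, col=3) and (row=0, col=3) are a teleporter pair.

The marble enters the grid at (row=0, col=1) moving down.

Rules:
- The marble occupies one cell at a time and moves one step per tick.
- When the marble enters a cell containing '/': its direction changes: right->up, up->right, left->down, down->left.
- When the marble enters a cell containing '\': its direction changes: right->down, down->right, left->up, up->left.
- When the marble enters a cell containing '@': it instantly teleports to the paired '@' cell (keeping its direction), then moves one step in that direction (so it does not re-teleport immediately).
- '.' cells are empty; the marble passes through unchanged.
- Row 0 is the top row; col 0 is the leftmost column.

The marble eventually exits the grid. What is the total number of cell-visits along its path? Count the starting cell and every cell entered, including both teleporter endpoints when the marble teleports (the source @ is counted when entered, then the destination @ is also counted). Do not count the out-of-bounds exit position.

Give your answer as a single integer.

Step 1: enter (0,1), '.' pass, move down to (1,1)
Step 2: enter (1,1), '.' pass, move down to (2,1)
Step 3: enter (2,1), '.' pass, move down to (3,1)
Step 4: enter (3,1), '.' pass, move down to (4,1)
Step 5: enter (4,1), '.' pass, move down to (5,1)
Step 6: enter (5,1), '.' pass, move down to (6,1)
Step 7: enter (6,1), '.' pass, move down to (7,1)
Step 8: enter (7,1), '.' pass, move down to (8,1)
Step 9: enter (8,1), '\' deflects down->right, move right to (8,2)
Step 10: enter (8,2), '.' pass, move right to (8,3)
Step 11: enter (8,3), '.' pass, move right to (8,4)
Step 12: enter (8,4), '.' pass, move right to (8,5)
Step 13: enter (8,5), '.' pass, move right to (8,6)
Step 14: at (8,6) — EXIT via right edge, pos 8
Path length (cell visits): 13

Answer: 13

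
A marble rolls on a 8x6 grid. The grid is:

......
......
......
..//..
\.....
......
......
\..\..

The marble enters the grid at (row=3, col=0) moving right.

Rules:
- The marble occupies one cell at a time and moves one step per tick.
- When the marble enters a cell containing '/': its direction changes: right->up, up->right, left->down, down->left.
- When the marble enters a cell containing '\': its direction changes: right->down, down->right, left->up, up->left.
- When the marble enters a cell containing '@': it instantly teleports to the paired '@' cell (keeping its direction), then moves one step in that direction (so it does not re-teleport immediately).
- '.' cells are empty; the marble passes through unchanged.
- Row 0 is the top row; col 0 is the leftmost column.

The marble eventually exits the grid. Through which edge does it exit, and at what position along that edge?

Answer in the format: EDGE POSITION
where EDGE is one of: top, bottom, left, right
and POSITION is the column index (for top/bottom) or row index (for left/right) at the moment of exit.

Answer: top 2

Derivation:
Step 1: enter (3,0), '.' pass, move right to (3,1)
Step 2: enter (3,1), '.' pass, move right to (3,2)
Step 3: enter (3,2), '/' deflects right->up, move up to (2,2)
Step 4: enter (2,2), '.' pass, move up to (1,2)
Step 5: enter (1,2), '.' pass, move up to (0,2)
Step 6: enter (0,2), '.' pass, move up to (-1,2)
Step 7: at (-1,2) — EXIT via top edge, pos 2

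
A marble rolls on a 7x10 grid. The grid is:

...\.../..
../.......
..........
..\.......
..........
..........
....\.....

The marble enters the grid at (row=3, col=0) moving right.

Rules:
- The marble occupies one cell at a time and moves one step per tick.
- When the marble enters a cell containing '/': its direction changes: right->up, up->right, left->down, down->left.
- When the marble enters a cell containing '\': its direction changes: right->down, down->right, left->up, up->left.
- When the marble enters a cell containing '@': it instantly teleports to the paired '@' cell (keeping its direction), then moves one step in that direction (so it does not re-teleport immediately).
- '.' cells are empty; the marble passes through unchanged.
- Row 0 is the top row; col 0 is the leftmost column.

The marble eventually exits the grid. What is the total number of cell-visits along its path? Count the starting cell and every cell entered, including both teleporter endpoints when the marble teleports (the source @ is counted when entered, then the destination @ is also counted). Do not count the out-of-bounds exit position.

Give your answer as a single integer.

Answer: 6

Derivation:
Step 1: enter (3,0), '.' pass, move right to (3,1)
Step 2: enter (3,1), '.' pass, move right to (3,2)
Step 3: enter (3,2), '\' deflects right->down, move down to (4,2)
Step 4: enter (4,2), '.' pass, move down to (5,2)
Step 5: enter (5,2), '.' pass, move down to (6,2)
Step 6: enter (6,2), '.' pass, move down to (7,2)
Step 7: at (7,2) — EXIT via bottom edge, pos 2
Path length (cell visits): 6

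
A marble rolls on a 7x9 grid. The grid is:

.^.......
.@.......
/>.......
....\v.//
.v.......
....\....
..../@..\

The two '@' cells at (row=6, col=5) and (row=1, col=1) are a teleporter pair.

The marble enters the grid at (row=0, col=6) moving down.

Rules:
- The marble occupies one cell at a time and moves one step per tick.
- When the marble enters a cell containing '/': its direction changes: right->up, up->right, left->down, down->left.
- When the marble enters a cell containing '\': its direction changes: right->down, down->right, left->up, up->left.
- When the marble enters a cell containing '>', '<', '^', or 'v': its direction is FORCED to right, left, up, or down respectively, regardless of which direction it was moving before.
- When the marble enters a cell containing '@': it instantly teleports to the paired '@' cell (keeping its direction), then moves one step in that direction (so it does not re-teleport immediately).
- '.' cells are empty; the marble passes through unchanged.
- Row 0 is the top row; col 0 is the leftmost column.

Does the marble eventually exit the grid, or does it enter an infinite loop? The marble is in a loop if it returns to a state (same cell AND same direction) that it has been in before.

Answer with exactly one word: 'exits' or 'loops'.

Answer: exits

Derivation:
Step 1: enter (0,6), '.' pass, move down to (1,6)
Step 2: enter (1,6), '.' pass, move down to (2,6)
Step 3: enter (2,6), '.' pass, move down to (3,6)
Step 4: enter (3,6), '.' pass, move down to (4,6)
Step 5: enter (4,6), '.' pass, move down to (5,6)
Step 6: enter (5,6), '.' pass, move down to (6,6)
Step 7: enter (6,6), '.' pass, move down to (7,6)
Step 8: at (7,6) — EXIT via bottom edge, pos 6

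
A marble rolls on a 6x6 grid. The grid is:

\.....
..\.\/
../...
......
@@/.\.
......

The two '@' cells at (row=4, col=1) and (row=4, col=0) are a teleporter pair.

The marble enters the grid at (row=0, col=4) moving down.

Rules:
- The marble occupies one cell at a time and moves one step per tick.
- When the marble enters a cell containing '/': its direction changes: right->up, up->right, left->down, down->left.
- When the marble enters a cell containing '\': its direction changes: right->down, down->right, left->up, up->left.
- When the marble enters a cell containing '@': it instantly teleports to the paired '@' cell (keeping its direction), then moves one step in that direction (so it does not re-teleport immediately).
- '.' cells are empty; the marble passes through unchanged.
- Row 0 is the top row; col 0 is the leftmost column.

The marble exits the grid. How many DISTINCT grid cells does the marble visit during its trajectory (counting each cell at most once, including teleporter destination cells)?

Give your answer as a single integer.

Step 1: enter (0,4), '.' pass, move down to (1,4)
Step 2: enter (1,4), '\' deflects down->right, move right to (1,5)
Step 3: enter (1,5), '/' deflects right->up, move up to (0,5)
Step 4: enter (0,5), '.' pass, move up to (-1,5)
Step 5: at (-1,5) — EXIT via top edge, pos 5
Distinct cells visited: 4 (path length 4)

Answer: 4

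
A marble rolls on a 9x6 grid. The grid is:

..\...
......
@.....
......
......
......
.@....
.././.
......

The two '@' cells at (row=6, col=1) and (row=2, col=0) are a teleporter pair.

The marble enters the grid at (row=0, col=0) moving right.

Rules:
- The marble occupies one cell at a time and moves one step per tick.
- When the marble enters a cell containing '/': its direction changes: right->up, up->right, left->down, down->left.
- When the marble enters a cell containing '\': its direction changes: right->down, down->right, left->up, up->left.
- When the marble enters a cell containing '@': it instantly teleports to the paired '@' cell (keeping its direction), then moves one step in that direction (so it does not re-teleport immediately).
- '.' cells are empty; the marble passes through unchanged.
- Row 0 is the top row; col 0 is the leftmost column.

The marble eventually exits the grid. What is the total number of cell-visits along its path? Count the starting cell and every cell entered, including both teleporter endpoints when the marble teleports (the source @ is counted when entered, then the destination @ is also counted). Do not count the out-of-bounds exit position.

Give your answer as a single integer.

Answer: 12

Derivation:
Step 1: enter (0,0), '.' pass, move right to (0,1)
Step 2: enter (0,1), '.' pass, move right to (0,2)
Step 3: enter (0,2), '\' deflects right->down, move down to (1,2)
Step 4: enter (1,2), '.' pass, move down to (2,2)
Step 5: enter (2,2), '.' pass, move down to (3,2)
Step 6: enter (3,2), '.' pass, move down to (4,2)
Step 7: enter (4,2), '.' pass, move down to (5,2)
Step 8: enter (5,2), '.' pass, move down to (6,2)
Step 9: enter (6,2), '.' pass, move down to (7,2)
Step 10: enter (7,2), '/' deflects down->left, move left to (7,1)
Step 11: enter (7,1), '.' pass, move left to (7,0)
Step 12: enter (7,0), '.' pass, move left to (7,-1)
Step 13: at (7,-1) — EXIT via left edge, pos 7
Path length (cell visits): 12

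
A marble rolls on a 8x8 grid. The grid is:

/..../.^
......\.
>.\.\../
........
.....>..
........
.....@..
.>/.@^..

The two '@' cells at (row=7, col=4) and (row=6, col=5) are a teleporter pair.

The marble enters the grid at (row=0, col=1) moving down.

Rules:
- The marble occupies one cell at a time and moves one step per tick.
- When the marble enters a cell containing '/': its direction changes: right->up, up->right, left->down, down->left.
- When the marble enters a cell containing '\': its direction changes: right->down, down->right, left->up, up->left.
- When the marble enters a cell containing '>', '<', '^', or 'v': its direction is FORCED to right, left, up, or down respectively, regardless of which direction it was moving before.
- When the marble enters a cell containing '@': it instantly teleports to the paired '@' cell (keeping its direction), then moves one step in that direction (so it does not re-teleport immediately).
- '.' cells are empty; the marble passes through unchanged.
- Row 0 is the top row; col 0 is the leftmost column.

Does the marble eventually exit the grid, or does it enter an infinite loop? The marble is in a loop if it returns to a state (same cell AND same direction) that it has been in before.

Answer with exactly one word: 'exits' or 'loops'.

Step 1: enter (0,1), '.' pass, move down to (1,1)
Step 2: enter (1,1), '.' pass, move down to (2,1)
Step 3: enter (2,1), '.' pass, move down to (3,1)
Step 4: enter (3,1), '.' pass, move down to (4,1)
Step 5: enter (4,1), '.' pass, move down to (5,1)
Step 6: enter (5,1), '.' pass, move down to (6,1)
Step 7: enter (6,1), '.' pass, move down to (7,1)
Step 8: enter (7,1), '>' forces down->right, move right to (7,2)
Step 9: enter (7,2), '/' deflects right->up, move up to (6,2)
Step 10: enter (6,2), '.' pass, move up to (5,2)
Step 11: enter (5,2), '.' pass, move up to (4,2)
Step 12: enter (4,2), '.' pass, move up to (3,2)
Step 13: enter (3,2), '.' pass, move up to (2,2)
Step 14: enter (2,2), '\' deflects up->left, move left to (2,1)
Step 15: enter (2,1), '.' pass, move left to (2,0)
Step 16: enter (2,0), '>' forces left->right, move right to (2,1)
Step 17: enter (2,1), '.' pass, move right to (2,2)
Step 18: enter (2,2), '\' deflects right->down, move down to (3,2)
Step 19: enter (3,2), '.' pass, move down to (4,2)
Step 20: enter (4,2), '.' pass, move down to (5,2)
Step 21: enter (5,2), '.' pass, move down to (6,2)
Step 22: enter (6,2), '.' pass, move down to (7,2)
Step 23: enter (7,2), '/' deflects down->left, move left to (7,1)
Step 24: enter (7,1), '>' forces left->right, move right to (7,2)
Step 25: at (7,2) dir=right — LOOP DETECTED (seen before)

Answer: loops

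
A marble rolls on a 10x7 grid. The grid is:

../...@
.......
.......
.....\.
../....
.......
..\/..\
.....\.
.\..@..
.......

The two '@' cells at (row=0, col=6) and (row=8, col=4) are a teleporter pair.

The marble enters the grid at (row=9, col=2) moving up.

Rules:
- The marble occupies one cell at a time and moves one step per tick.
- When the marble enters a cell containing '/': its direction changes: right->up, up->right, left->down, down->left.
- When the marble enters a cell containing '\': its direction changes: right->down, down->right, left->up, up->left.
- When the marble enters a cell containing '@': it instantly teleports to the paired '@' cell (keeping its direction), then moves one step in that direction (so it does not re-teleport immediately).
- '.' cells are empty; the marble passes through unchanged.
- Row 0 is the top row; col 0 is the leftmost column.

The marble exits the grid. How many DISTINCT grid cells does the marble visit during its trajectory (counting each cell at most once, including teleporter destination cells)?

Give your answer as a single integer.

Answer: 6

Derivation:
Step 1: enter (9,2), '.' pass, move up to (8,2)
Step 2: enter (8,2), '.' pass, move up to (7,2)
Step 3: enter (7,2), '.' pass, move up to (6,2)
Step 4: enter (6,2), '\' deflects up->left, move left to (6,1)
Step 5: enter (6,1), '.' pass, move left to (6,0)
Step 6: enter (6,0), '.' pass, move left to (6,-1)
Step 7: at (6,-1) — EXIT via left edge, pos 6
Distinct cells visited: 6 (path length 6)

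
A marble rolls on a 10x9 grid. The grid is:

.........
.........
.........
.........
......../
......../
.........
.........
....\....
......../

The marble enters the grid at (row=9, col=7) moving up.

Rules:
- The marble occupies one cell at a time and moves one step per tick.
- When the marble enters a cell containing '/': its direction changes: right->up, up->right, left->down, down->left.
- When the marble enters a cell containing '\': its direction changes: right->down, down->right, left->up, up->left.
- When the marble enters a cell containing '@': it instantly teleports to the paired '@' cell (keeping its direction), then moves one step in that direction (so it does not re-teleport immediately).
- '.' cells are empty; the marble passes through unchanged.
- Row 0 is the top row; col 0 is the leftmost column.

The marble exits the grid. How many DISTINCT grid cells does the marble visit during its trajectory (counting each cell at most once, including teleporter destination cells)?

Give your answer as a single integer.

Answer: 10

Derivation:
Step 1: enter (9,7), '.' pass, move up to (8,7)
Step 2: enter (8,7), '.' pass, move up to (7,7)
Step 3: enter (7,7), '.' pass, move up to (6,7)
Step 4: enter (6,7), '.' pass, move up to (5,7)
Step 5: enter (5,7), '.' pass, move up to (4,7)
Step 6: enter (4,7), '.' pass, move up to (3,7)
Step 7: enter (3,7), '.' pass, move up to (2,7)
Step 8: enter (2,7), '.' pass, move up to (1,7)
Step 9: enter (1,7), '.' pass, move up to (0,7)
Step 10: enter (0,7), '.' pass, move up to (-1,7)
Step 11: at (-1,7) — EXIT via top edge, pos 7
Distinct cells visited: 10 (path length 10)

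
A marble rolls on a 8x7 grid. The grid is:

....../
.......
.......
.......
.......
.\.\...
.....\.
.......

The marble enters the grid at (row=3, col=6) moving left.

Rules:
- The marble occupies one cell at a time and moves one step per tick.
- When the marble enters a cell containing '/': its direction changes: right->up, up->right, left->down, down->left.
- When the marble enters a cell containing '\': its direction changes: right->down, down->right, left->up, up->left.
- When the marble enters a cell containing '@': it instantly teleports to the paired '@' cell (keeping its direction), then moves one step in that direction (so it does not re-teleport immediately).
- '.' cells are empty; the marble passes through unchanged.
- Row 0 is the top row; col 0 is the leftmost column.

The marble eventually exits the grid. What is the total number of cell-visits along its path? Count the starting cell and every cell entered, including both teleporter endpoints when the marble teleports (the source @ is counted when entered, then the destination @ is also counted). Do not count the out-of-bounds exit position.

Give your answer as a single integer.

Answer: 7

Derivation:
Step 1: enter (3,6), '.' pass, move left to (3,5)
Step 2: enter (3,5), '.' pass, move left to (3,4)
Step 3: enter (3,4), '.' pass, move left to (3,3)
Step 4: enter (3,3), '.' pass, move left to (3,2)
Step 5: enter (3,2), '.' pass, move left to (3,1)
Step 6: enter (3,1), '.' pass, move left to (3,0)
Step 7: enter (3,0), '.' pass, move left to (3,-1)
Step 8: at (3,-1) — EXIT via left edge, pos 3
Path length (cell visits): 7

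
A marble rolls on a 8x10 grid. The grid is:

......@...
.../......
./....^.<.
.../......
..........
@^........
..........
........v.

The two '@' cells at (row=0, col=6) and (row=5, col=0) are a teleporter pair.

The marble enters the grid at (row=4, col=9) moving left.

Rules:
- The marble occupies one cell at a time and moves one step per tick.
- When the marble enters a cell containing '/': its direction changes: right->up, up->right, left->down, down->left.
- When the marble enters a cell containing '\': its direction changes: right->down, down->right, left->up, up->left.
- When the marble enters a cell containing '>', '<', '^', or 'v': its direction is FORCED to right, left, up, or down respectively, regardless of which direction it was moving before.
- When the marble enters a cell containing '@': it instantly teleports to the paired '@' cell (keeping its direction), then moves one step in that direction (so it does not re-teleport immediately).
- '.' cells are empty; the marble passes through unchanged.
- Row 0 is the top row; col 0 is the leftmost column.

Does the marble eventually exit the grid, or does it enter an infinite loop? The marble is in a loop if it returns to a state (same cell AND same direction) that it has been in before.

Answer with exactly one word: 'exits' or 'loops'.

Step 1: enter (4,9), '.' pass, move left to (4,8)
Step 2: enter (4,8), '.' pass, move left to (4,7)
Step 3: enter (4,7), '.' pass, move left to (4,6)
Step 4: enter (4,6), '.' pass, move left to (4,5)
Step 5: enter (4,5), '.' pass, move left to (4,4)
Step 6: enter (4,4), '.' pass, move left to (4,3)
Step 7: enter (4,3), '.' pass, move left to (4,2)
Step 8: enter (4,2), '.' pass, move left to (4,1)
Step 9: enter (4,1), '.' pass, move left to (4,0)
Step 10: enter (4,0), '.' pass, move left to (4,-1)
Step 11: at (4,-1) — EXIT via left edge, pos 4

Answer: exits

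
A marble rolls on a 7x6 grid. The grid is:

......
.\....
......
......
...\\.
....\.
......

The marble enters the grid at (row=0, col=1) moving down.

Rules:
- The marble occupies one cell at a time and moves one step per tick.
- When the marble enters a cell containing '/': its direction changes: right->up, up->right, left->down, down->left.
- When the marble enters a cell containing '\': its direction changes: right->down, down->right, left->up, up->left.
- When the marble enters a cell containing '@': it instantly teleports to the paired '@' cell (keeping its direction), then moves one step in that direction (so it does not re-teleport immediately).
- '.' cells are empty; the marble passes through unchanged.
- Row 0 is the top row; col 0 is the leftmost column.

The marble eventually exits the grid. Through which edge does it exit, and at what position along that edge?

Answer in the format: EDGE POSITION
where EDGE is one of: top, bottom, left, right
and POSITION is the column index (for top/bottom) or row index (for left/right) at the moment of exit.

Answer: right 1

Derivation:
Step 1: enter (0,1), '.' pass, move down to (1,1)
Step 2: enter (1,1), '\' deflects down->right, move right to (1,2)
Step 3: enter (1,2), '.' pass, move right to (1,3)
Step 4: enter (1,3), '.' pass, move right to (1,4)
Step 5: enter (1,4), '.' pass, move right to (1,5)
Step 6: enter (1,5), '.' pass, move right to (1,6)
Step 7: at (1,6) — EXIT via right edge, pos 1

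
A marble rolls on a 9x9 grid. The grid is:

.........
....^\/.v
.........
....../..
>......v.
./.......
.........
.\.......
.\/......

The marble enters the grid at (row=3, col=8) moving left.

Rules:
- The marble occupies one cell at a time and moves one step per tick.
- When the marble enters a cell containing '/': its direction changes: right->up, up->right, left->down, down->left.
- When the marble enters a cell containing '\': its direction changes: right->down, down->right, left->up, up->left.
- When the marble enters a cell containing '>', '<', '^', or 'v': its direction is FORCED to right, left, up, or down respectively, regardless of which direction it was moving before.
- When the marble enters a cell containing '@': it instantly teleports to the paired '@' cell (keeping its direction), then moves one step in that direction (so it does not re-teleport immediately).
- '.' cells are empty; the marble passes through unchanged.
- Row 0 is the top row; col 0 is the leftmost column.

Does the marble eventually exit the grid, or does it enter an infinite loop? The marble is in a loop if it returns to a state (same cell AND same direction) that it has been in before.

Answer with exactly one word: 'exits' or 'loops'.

Answer: exits

Derivation:
Step 1: enter (3,8), '.' pass, move left to (3,7)
Step 2: enter (3,7), '.' pass, move left to (3,6)
Step 3: enter (3,6), '/' deflects left->down, move down to (4,6)
Step 4: enter (4,6), '.' pass, move down to (5,6)
Step 5: enter (5,6), '.' pass, move down to (6,6)
Step 6: enter (6,6), '.' pass, move down to (7,6)
Step 7: enter (7,6), '.' pass, move down to (8,6)
Step 8: enter (8,6), '.' pass, move down to (9,6)
Step 9: at (9,6) — EXIT via bottom edge, pos 6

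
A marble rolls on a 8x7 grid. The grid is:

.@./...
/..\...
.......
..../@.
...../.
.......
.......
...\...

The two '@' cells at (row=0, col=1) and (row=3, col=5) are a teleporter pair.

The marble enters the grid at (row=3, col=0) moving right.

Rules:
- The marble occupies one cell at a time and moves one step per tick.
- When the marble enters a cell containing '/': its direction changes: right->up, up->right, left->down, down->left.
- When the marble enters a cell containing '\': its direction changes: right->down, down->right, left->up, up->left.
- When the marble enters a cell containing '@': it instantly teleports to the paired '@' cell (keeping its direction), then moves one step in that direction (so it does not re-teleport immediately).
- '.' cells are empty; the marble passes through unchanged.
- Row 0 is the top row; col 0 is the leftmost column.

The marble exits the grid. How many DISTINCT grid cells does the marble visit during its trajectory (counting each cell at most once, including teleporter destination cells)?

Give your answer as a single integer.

Answer: 8

Derivation:
Step 1: enter (3,0), '.' pass, move right to (3,1)
Step 2: enter (3,1), '.' pass, move right to (3,2)
Step 3: enter (3,2), '.' pass, move right to (3,3)
Step 4: enter (3,3), '.' pass, move right to (3,4)
Step 5: enter (3,4), '/' deflects right->up, move up to (2,4)
Step 6: enter (2,4), '.' pass, move up to (1,4)
Step 7: enter (1,4), '.' pass, move up to (0,4)
Step 8: enter (0,4), '.' pass, move up to (-1,4)
Step 9: at (-1,4) — EXIT via top edge, pos 4
Distinct cells visited: 8 (path length 8)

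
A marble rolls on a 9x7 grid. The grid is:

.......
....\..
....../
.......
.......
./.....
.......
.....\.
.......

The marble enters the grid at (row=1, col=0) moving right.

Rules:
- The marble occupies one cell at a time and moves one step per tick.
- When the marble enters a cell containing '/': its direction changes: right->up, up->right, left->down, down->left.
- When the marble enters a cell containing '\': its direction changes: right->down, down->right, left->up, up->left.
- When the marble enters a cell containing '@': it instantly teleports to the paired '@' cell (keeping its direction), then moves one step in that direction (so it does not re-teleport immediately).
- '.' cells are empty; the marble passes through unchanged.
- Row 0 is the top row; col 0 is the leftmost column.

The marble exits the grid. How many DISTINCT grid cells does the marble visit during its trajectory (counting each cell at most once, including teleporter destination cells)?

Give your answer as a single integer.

Step 1: enter (1,0), '.' pass, move right to (1,1)
Step 2: enter (1,1), '.' pass, move right to (1,2)
Step 3: enter (1,2), '.' pass, move right to (1,3)
Step 4: enter (1,3), '.' pass, move right to (1,4)
Step 5: enter (1,4), '\' deflects right->down, move down to (2,4)
Step 6: enter (2,4), '.' pass, move down to (3,4)
Step 7: enter (3,4), '.' pass, move down to (4,4)
Step 8: enter (4,4), '.' pass, move down to (5,4)
Step 9: enter (5,4), '.' pass, move down to (6,4)
Step 10: enter (6,4), '.' pass, move down to (7,4)
Step 11: enter (7,4), '.' pass, move down to (8,4)
Step 12: enter (8,4), '.' pass, move down to (9,4)
Step 13: at (9,4) — EXIT via bottom edge, pos 4
Distinct cells visited: 12 (path length 12)

Answer: 12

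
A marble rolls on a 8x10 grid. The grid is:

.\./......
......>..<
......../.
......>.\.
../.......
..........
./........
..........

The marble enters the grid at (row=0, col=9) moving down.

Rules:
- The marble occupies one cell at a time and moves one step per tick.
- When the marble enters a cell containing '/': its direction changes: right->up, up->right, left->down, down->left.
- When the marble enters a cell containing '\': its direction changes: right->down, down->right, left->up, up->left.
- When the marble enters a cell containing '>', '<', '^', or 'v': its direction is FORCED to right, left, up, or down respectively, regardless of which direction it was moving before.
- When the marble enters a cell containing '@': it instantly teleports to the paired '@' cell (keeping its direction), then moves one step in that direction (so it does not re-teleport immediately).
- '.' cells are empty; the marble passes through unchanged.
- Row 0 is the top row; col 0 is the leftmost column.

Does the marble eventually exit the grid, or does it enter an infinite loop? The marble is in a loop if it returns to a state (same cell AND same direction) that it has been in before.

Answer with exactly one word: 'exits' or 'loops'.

Step 1: enter (0,9), '.' pass, move down to (1,9)
Step 2: enter (1,9), '<' forces down->left, move left to (1,8)
Step 3: enter (1,8), '.' pass, move left to (1,7)
Step 4: enter (1,7), '.' pass, move left to (1,6)
Step 5: enter (1,6), '>' forces left->right, move right to (1,7)
Step 6: enter (1,7), '.' pass, move right to (1,8)
Step 7: enter (1,8), '.' pass, move right to (1,9)
Step 8: enter (1,9), '<' forces right->left, move left to (1,8)
Step 9: at (1,8) dir=left — LOOP DETECTED (seen before)

Answer: loops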